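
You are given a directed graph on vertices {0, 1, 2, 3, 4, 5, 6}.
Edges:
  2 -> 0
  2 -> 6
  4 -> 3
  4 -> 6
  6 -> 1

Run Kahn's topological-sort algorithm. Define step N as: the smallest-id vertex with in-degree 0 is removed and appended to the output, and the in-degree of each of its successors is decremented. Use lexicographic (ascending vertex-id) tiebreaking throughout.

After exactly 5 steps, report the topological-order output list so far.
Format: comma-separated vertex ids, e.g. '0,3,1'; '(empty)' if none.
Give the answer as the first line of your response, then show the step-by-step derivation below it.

2,0,4,3,5

step 1: output 2; order=[2]; indeg=(0,1,0,1,0,0,1)
step 2: output 0; order=[2,0]; indeg=(0,1,0,1,0,0,1)
step 3: output 4; order=[2,0,4]; indeg=(0,1,0,0,0,0,0)
step 4: output 3; order=[2,0,4,3]; indeg=(0,1,0,0,0,0,0)
step 5: output 5; order=[2,0,4,3,5]; indeg=(0,1,0,0,0,0,0)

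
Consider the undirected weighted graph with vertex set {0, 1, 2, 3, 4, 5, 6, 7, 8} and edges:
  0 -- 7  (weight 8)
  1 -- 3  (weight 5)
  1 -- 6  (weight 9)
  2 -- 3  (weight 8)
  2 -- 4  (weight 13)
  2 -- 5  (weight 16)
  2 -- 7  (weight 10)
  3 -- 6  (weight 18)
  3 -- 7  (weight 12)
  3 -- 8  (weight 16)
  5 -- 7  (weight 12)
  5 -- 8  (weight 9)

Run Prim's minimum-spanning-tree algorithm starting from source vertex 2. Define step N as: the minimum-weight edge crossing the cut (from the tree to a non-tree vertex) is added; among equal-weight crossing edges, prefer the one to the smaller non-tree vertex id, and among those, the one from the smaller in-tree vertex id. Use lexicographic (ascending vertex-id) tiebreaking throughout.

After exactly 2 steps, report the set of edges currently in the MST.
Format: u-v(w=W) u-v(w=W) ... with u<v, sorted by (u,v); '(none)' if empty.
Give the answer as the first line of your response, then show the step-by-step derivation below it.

1-3(w=5) 2-3(w=8)

step 1: add edge 2-3 (w=8); MST = {2-3(w=8)}
step 2: add edge 1-3 (w=5); MST = {1-3(w=5) 2-3(w=8)}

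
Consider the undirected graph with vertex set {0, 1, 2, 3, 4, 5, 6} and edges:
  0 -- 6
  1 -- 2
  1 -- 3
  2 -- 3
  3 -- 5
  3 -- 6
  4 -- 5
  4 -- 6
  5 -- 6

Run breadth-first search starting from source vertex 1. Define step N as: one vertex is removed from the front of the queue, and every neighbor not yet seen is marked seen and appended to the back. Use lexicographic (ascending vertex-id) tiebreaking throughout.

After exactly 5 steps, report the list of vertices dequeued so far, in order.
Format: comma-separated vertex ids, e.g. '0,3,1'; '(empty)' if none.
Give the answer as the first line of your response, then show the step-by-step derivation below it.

1,2,3,5,6

step 1: dequeue 1; queue=[2,3]; order=1
step 2: dequeue 2; queue=[3]; order=1,2
step 3: dequeue 3; queue=[5,6]; order=1,2,3
step 4: dequeue 5; queue=[6,4]; order=1,2,3,5
step 5: dequeue 6; queue=[4,0]; order=1,2,3,5,6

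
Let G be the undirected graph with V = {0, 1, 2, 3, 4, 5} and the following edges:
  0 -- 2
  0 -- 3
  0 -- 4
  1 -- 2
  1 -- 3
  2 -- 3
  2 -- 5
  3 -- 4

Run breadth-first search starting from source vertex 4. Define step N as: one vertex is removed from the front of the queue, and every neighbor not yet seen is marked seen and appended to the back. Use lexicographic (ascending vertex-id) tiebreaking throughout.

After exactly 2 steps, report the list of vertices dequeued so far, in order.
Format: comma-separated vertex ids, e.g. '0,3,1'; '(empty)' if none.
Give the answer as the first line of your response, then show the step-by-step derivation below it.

4,0

step 1: dequeue 4; queue=[0,3]; order=4
step 2: dequeue 0; queue=[3,2]; order=4,0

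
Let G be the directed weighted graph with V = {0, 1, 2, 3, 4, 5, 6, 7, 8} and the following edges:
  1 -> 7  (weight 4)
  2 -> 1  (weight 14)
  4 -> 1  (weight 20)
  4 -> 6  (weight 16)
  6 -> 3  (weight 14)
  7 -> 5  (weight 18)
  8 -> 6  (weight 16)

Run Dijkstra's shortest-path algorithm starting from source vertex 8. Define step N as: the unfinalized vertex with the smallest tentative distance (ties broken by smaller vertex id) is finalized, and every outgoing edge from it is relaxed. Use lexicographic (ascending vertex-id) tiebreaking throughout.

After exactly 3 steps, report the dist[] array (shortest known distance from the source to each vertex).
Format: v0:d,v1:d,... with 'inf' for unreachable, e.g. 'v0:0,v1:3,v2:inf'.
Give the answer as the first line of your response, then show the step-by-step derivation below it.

v0:inf,v1:inf,v2:inf,v3:30,v4:inf,v5:inf,v6:16,v7:inf,v8:0

step 1: dist = v0:inf,v1:inf,v2:inf,v3:inf,v4:inf,v5:inf,v6:16,v7:inf,v8:0
step 2: dist = v0:inf,v1:inf,v2:inf,v3:30,v4:inf,v5:inf,v6:16,v7:inf,v8:0
step 3: dist = v0:inf,v1:inf,v2:inf,v3:30,v4:inf,v5:inf,v6:16,v7:inf,v8:0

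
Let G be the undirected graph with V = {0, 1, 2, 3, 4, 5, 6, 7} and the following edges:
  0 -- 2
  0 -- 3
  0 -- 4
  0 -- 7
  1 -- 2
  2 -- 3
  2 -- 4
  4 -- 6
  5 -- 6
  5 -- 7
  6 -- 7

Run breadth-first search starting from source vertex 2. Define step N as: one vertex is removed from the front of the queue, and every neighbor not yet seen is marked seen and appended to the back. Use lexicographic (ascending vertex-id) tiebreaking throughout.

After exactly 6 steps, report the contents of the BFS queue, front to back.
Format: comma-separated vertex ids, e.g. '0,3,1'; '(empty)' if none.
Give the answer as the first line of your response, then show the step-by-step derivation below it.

6,5

step 1: dequeue 2; queue=[0,1,3,4]; order=2
step 2: dequeue 0; queue=[1,3,4,7]; order=2,0
step 3: dequeue 1; queue=[3,4,7]; order=2,0,1
step 4: dequeue 3; queue=[4,7]; order=2,0,1,3
step 5: dequeue 4; queue=[7,6]; order=2,0,1,3,4
step 6: dequeue 7; queue=[6,5]; order=2,0,1,3,4,7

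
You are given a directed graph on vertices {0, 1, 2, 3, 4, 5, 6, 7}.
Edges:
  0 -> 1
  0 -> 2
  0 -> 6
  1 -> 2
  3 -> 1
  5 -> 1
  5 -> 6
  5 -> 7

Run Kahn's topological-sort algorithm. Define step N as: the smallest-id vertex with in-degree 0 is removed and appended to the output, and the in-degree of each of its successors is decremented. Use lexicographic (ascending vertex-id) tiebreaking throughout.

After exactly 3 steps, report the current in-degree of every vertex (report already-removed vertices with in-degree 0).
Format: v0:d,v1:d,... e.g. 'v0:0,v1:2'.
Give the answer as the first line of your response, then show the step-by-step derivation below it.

v0:0,v1:1,v2:1,v3:0,v4:0,v5:0,v6:1,v7:1

step 1: output 0; order=[0]; indeg=(0,2,1,0,0,0,1,1)
step 2: output 3; order=[0,3]; indeg=(0,1,1,0,0,0,1,1)
step 3: output 4; order=[0,3,4]; indeg=(0,1,1,0,0,0,1,1)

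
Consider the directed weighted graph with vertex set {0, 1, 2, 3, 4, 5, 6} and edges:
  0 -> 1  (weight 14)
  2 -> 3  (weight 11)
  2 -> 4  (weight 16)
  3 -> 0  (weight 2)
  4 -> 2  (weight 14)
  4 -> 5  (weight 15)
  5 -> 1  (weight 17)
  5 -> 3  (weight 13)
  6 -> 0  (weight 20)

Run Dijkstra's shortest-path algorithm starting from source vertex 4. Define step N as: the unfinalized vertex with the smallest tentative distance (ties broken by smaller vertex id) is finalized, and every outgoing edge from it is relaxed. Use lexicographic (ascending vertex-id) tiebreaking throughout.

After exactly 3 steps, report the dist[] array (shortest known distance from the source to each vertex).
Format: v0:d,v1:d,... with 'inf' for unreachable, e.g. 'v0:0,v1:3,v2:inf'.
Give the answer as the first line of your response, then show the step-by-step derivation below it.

v0:inf,v1:32,v2:14,v3:25,v4:0,v5:15,v6:inf

step 1: dist = v0:inf,v1:inf,v2:14,v3:inf,v4:0,v5:15,v6:inf
step 2: dist = v0:inf,v1:inf,v2:14,v3:25,v4:0,v5:15,v6:inf
step 3: dist = v0:inf,v1:32,v2:14,v3:25,v4:0,v5:15,v6:inf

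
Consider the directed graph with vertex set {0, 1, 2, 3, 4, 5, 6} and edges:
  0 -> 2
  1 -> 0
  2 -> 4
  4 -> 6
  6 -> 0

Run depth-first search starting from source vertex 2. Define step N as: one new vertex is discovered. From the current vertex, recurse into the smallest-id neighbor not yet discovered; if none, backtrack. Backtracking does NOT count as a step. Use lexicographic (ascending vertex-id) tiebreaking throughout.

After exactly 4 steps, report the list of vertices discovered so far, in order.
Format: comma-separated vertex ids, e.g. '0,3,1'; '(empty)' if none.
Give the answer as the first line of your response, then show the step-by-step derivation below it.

2,4,6,0

step 1: discover 2; path=2; order=2
step 2: discover 4; path=2>4; order=2,4
step 3: discover 6; path=2>4>6; order=2,4,6
step 4: discover 0; path=2>4>6>0; order=2,4,6,0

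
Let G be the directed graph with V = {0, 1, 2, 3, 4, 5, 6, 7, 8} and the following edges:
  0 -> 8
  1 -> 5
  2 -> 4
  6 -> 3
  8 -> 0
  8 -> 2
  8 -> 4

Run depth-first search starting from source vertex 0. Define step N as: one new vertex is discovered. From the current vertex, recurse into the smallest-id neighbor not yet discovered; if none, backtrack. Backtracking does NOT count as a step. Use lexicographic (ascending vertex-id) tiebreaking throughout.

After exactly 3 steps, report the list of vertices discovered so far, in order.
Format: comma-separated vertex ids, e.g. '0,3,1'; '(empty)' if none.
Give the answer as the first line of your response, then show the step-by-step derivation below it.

0,8,2

step 1: discover 0; path=0; order=0
step 2: discover 8; path=0>8; order=0,8
step 3: discover 2; path=0>8>2; order=0,8,2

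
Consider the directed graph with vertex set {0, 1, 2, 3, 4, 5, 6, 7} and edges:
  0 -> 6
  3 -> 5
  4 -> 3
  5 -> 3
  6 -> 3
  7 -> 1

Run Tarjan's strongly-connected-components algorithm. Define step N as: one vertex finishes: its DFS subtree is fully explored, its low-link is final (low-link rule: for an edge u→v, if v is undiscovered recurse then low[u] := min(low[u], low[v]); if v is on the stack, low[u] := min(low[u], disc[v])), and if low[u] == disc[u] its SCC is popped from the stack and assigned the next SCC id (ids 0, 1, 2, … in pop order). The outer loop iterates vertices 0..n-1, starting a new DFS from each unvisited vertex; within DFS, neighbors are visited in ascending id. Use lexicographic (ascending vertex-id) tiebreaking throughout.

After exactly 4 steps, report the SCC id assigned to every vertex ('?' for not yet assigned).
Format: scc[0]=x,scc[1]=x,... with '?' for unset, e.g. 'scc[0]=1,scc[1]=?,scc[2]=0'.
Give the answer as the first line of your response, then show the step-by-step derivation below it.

scc[0]=2,scc[1]=?,scc[2]=?,scc[3]=0,scc[4]=?,scc[5]=0,scc[6]=1,scc[7]=?

step 1: low=(low[0]=0,low[1]=?,low[2]=?,low[3]=2,low[4]=?,low[5]=2,low[6]=1,low[7]=?); scc=(scc[0]=?,scc[1]=?,scc[2]=?,scc[3]=?,scc[4]=?,scc[5]=?,scc[6]=?,scc[7]=?)
step 2: low=(low[0]=0,low[1]=?,low[2]=?,low[3]=2,low[4]=?,low[5]=2,low[6]=1,low[7]=?); scc=(scc[0]=?,scc[1]=?,scc[2]=?,scc[3]=0,scc[4]=?,scc[5]=0,scc[6]=?,scc[7]=?)
step 3: low=(low[0]=0,low[1]=?,low[2]=?,low[3]=2,low[4]=?,low[5]=2,low[6]=1,low[7]=?); scc=(scc[0]=?,scc[1]=?,scc[2]=?,scc[3]=0,scc[4]=?,scc[5]=0,scc[6]=1,scc[7]=?)
step 4: low=(low[0]=0,low[1]=?,low[2]=?,low[3]=2,low[4]=?,low[5]=2,low[6]=1,low[7]=?); scc=(scc[0]=2,scc[1]=?,scc[2]=?,scc[3]=0,scc[4]=?,scc[5]=0,scc[6]=1,scc[7]=?)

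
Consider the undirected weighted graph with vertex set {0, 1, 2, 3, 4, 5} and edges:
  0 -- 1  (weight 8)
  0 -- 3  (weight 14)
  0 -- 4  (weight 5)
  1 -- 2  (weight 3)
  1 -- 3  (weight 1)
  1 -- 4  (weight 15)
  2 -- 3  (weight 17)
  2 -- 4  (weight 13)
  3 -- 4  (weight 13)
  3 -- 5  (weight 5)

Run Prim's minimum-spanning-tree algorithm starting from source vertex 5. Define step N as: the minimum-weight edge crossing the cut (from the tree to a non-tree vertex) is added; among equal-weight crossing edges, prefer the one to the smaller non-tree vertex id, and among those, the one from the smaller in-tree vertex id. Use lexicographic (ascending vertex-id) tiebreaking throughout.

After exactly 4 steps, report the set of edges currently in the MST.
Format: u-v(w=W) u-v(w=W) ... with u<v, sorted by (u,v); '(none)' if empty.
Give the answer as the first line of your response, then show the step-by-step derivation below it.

0-1(w=8) 1-2(w=3) 1-3(w=1) 3-5(w=5)

step 1: add edge 3-5 (w=5); MST = {3-5(w=5)}
step 2: add edge 1-3 (w=1); MST = {1-3(w=1) 3-5(w=5)}
step 3: add edge 1-2 (w=3); MST = {1-2(w=3) 1-3(w=1) 3-5(w=5)}
step 4: add edge 0-1 (w=8); MST = {0-1(w=8) 1-2(w=3) 1-3(w=1) 3-5(w=5)}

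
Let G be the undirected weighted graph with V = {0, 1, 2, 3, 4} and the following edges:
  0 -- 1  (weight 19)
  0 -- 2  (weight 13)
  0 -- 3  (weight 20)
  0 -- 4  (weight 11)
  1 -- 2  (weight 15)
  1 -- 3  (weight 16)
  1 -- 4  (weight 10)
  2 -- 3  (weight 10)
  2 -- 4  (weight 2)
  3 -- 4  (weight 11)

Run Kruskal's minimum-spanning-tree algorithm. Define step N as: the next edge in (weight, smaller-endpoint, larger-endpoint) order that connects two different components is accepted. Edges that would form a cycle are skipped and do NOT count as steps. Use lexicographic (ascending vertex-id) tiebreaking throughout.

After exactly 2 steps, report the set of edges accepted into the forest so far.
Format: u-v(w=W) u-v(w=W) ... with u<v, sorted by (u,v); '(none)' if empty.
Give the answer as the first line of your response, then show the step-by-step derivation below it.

1-4(w=10) 2-4(w=2)

step 1: add edge 2-4 (w=2); MST = {2-4(w=2)}
step 2: add edge 1-4 (w=10); MST = {1-4(w=10) 2-4(w=2)}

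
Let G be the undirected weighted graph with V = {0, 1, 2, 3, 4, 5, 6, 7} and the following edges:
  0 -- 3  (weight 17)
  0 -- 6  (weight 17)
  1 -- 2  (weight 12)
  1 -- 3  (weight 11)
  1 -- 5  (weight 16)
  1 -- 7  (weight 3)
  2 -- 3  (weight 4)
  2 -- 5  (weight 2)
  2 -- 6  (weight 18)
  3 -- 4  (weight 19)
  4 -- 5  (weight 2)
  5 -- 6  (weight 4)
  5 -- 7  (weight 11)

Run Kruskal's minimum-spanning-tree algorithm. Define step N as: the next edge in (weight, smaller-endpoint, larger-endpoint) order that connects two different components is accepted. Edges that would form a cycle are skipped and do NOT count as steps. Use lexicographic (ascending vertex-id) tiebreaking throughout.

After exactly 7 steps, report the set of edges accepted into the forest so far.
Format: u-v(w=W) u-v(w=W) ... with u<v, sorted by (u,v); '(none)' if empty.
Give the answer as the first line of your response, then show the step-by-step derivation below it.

0-3(w=17) 1-3(w=11) 1-7(w=3) 2-3(w=4) 2-5(w=2) 4-5(w=2) 5-6(w=4)

step 1: add edge 2-5 (w=2); MST = {2-5(w=2)}
step 2: add edge 4-5 (w=2); MST = {2-5(w=2) 4-5(w=2)}
step 3: add edge 1-7 (w=3); MST = {1-7(w=3) 2-5(w=2) 4-5(w=2)}
step 4: add edge 2-3 (w=4); MST = {1-7(w=3) 2-3(w=4) 2-5(w=2) 4-5(w=2)}
step 5: add edge 5-6 (w=4); MST = {1-7(w=3) 2-3(w=4) 2-5(w=2) 4-5(w=2) 5-6(w=4)}
step 6: add edge 1-3 (w=11); MST = {1-3(w=11) 1-7(w=3) 2-3(w=4) 2-5(w=2) 4-5(w=2) 5-6(w=4)}
step 7: add edge 0-3 (w=17); MST = {0-3(w=17) 1-3(w=11) 1-7(w=3) 2-3(w=4) 2-5(w=2) 4-5(w=2) 5-6(w=4)}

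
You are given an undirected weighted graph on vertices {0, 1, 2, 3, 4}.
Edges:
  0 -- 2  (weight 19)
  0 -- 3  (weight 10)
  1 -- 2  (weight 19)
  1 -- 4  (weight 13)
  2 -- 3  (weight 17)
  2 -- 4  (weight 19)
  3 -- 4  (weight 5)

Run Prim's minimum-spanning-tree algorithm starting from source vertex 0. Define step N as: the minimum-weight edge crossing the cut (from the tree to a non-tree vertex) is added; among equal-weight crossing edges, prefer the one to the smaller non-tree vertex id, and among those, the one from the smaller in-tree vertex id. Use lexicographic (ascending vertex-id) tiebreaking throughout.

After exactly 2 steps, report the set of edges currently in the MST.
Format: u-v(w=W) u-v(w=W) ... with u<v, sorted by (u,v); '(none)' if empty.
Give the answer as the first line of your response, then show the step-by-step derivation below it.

0-3(w=10) 3-4(w=5)

step 1: add edge 0-3 (w=10); MST = {0-3(w=10)}
step 2: add edge 3-4 (w=5); MST = {0-3(w=10) 3-4(w=5)}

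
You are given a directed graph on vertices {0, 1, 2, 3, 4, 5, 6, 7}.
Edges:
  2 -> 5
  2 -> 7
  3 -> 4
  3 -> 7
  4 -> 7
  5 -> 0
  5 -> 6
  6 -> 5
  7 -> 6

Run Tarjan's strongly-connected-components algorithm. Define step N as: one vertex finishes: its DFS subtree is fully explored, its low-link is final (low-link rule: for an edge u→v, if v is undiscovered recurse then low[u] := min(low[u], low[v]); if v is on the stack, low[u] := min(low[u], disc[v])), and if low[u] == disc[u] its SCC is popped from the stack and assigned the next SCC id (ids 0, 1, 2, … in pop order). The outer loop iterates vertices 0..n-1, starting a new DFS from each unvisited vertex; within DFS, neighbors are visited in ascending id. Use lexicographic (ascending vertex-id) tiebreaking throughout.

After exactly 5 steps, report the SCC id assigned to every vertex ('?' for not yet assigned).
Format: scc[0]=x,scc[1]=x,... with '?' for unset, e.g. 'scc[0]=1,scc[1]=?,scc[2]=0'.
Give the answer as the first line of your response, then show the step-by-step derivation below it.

scc[0]=0,scc[1]=1,scc[2]=?,scc[3]=?,scc[4]=?,scc[5]=2,scc[6]=2,scc[7]=3

step 1: low=(low[0]=0,low[1]=?,low[2]=?,low[3]=?,low[4]=?,low[5]=?,low[6]=?,low[7]=?); scc=(scc[0]=0,scc[1]=?,scc[2]=?,scc[3]=?,scc[4]=?,scc[5]=?,scc[6]=?,scc[7]=?)
step 2: low=(low[0]=0,low[1]=1,low[2]=?,low[3]=?,low[4]=?,low[5]=?,low[6]=?,low[7]=?); scc=(scc[0]=0,scc[1]=1,scc[2]=?,scc[3]=?,scc[4]=?,scc[5]=?,scc[6]=?,scc[7]=?)
step 3: low=(low[0]=0,low[1]=1,low[2]=2,low[3]=?,low[4]=?,low[5]=3,low[6]=3,low[7]=?); scc=(scc[0]=0,scc[1]=1,scc[2]=?,scc[3]=?,scc[4]=?,scc[5]=?,scc[6]=?,scc[7]=?)
step 4: low=(low[0]=0,low[1]=1,low[2]=2,low[3]=?,low[4]=?,low[5]=3,low[6]=3,low[7]=?); scc=(scc[0]=0,scc[1]=1,scc[2]=?,scc[3]=?,scc[4]=?,scc[5]=2,scc[6]=2,scc[7]=?)
step 5: low=(low[0]=0,low[1]=1,low[2]=2,low[3]=?,low[4]=?,low[5]=3,low[6]=3,low[7]=5); scc=(scc[0]=0,scc[1]=1,scc[2]=?,scc[3]=?,scc[4]=?,scc[5]=2,scc[6]=2,scc[7]=3)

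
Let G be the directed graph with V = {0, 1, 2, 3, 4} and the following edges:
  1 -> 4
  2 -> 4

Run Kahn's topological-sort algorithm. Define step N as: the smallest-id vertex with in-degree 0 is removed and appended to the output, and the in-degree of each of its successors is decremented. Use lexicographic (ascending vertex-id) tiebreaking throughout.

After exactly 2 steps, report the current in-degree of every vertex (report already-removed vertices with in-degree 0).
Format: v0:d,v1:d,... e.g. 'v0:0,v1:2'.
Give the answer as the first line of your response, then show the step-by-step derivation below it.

v0:0,v1:0,v2:0,v3:0,v4:1

step 1: output 0; order=[0]; indeg=(0,0,0,0,2)
step 2: output 1; order=[0,1]; indeg=(0,0,0,0,1)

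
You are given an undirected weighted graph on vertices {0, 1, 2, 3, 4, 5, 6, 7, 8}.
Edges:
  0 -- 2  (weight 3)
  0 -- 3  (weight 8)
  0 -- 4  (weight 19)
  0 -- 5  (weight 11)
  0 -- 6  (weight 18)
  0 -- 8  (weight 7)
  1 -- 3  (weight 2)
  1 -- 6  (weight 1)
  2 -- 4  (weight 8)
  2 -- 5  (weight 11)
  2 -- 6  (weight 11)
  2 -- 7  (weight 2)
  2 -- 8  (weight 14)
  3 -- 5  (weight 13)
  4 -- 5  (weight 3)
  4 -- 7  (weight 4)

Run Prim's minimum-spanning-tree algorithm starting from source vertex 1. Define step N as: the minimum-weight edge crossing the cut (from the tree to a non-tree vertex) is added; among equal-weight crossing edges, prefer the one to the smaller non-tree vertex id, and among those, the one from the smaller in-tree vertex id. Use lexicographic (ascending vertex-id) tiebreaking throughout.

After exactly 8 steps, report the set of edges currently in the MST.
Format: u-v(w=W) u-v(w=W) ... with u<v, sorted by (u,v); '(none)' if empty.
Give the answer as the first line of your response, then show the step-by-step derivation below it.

0-2(w=3) 0-3(w=8) 0-8(w=7) 1-3(w=2) 1-6(w=1) 2-7(w=2) 4-5(w=3) 4-7(w=4)

step 1: add edge 1-6 (w=1); MST = {1-6(w=1)}
step 2: add edge 1-3 (w=2); MST = {1-3(w=2) 1-6(w=1)}
step 3: add edge 0-3 (w=8); MST = {0-3(w=8) 1-3(w=2) 1-6(w=1)}
step 4: add edge 0-2 (w=3); MST = {0-2(w=3) 0-3(w=8) 1-3(w=2) 1-6(w=1)}
step 5: add edge 2-7 (w=2); MST = {0-2(w=3) 0-3(w=8) 1-3(w=2) 1-6(w=1) 2-7(w=2)}
step 6: add edge 4-7 (w=4); MST = {0-2(w=3) 0-3(w=8) 1-3(w=2) 1-6(w=1) 2-7(w=2) 4-7(w=4)}
step 7: add edge 4-5 (w=3); MST = {0-2(w=3) 0-3(w=8) 1-3(w=2) 1-6(w=1) 2-7(w=2) 4-5(w=3) 4-7(w=4)}
step 8: add edge 0-8 (w=7); MST = {0-2(w=3) 0-3(w=8) 0-8(w=7) 1-3(w=2) 1-6(w=1) 2-7(w=2) 4-5(w=3) 4-7(w=4)}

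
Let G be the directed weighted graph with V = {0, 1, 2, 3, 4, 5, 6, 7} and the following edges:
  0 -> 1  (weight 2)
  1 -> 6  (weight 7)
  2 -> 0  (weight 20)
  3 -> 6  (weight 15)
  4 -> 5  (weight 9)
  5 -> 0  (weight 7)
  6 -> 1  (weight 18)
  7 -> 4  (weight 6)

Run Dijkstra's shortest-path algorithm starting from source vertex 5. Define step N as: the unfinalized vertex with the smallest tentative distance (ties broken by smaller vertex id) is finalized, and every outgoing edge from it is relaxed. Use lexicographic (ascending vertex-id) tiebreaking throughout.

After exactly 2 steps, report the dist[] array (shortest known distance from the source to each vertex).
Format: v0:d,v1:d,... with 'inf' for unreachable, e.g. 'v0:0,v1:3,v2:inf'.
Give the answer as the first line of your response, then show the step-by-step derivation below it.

v0:7,v1:9,v2:inf,v3:inf,v4:inf,v5:0,v6:inf,v7:inf

step 1: dist = v0:7,v1:inf,v2:inf,v3:inf,v4:inf,v5:0,v6:inf,v7:inf
step 2: dist = v0:7,v1:9,v2:inf,v3:inf,v4:inf,v5:0,v6:inf,v7:inf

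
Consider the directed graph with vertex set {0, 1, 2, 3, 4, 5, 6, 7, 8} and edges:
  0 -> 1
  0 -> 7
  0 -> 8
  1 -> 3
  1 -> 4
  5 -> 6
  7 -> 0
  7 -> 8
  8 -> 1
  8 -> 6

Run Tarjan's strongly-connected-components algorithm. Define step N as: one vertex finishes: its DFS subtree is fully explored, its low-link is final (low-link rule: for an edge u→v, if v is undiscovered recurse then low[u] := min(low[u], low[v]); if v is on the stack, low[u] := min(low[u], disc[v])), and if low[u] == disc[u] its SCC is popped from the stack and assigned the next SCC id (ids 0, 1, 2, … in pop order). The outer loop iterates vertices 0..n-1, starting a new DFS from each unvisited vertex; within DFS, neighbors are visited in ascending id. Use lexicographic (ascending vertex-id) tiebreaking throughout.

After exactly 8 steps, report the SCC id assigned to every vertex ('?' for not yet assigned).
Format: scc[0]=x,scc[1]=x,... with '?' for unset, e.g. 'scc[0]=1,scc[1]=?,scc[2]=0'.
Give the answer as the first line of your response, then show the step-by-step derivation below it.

scc[0]=5,scc[1]=2,scc[2]=6,scc[3]=0,scc[4]=1,scc[5]=?,scc[6]=3,scc[7]=5,scc[8]=4

step 1: low=(low[0]=0,low[1]=1,low[2]=?,low[3]=2,low[4]=?,low[5]=?,low[6]=?,low[7]=?,low[8]=?); scc=(scc[0]=?,scc[1]=?,scc[2]=?,scc[3]=0,scc[4]=?,scc[5]=?,scc[6]=?,scc[7]=?,scc[8]=?)
step 2: low=(low[0]=0,low[1]=1,low[2]=?,low[3]=2,low[4]=3,low[5]=?,low[6]=?,low[7]=?,low[8]=?); scc=(scc[0]=?,scc[1]=?,scc[2]=?,scc[3]=0,scc[4]=1,scc[5]=?,scc[6]=?,scc[7]=?,scc[8]=?)
step 3: low=(low[0]=0,low[1]=1,low[2]=?,low[3]=2,low[4]=3,low[5]=?,low[6]=?,low[7]=?,low[8]=?); scc=(scc[0]=?,scc[1]=2,scc[2]=?,scc[3]=0,scc[4]=1,scc[5]=?,scc[6]=?,scc[7]=?,scc[8]=?)
step 4: low=(low[0]=0,low[1]=1,low[2]=?,low[3]=2,low[4]=3,low[5]=?,low[6]=6,low[7]=0,low[8]=5); scc=(scc[0]=?,scc[1]=2,scc[2]=?,scc[3]=0,scc[4]=1,scc[5]=?,scc[6]=3,scc[7]=?,scc[8]=?)
step 5: low=(low[0]=0,low[1]=1,low[2]=?,low[3]=2,low[4]=3,low[5]=?,low[6]=6,low[7]=0,low[8]=5); scc=(scc[0]=?,scc[1]=2,scc[2]=?,scc[3]=0,scc[4]=1,scc[5]=?,scc[6]=3,scc[7]=?,scc[8]=4)
step 6: low=(low[0]=0,low[1]=1,low[2]=?,low[3]=2,low[4]=3,low[5]=?,low[6]=6,low[7]=0,low[8]=5); scc=(scc[0]=?,scc[1]=2,scc[2]=?,scc[3]=0,scc[4]=1,scc[5]=?,scc[6]=3,scc[7]=?,scc[8]=4)
step 7: low=(low[0]=0,low[1]=1,low[2]=?,low[3]=2,low[4]=3,low[5]=?,low[6]=6,low[7]=0,low[8]=5); scc=(scc[0]=5,scc[1]=2,scc[2]=?,scc[3]=0,scc[4]=1,scc[5]=?,scc[6]=3,scc[7]=5,scc[8]=4)
step 8: low=(low[0]=0,low[1]=1,low[2]=7,low[3]=2,low[4]=3,low[5]=?,low[6]=6,low[7]=0,low[8]=5); scc=(scc[0]=5,scc[1]=2,scc[2]=6,scc[3]=0,scc[4]=1,scc[5]=?,scc[6]=3,scc[7]=5,scc[8]=4)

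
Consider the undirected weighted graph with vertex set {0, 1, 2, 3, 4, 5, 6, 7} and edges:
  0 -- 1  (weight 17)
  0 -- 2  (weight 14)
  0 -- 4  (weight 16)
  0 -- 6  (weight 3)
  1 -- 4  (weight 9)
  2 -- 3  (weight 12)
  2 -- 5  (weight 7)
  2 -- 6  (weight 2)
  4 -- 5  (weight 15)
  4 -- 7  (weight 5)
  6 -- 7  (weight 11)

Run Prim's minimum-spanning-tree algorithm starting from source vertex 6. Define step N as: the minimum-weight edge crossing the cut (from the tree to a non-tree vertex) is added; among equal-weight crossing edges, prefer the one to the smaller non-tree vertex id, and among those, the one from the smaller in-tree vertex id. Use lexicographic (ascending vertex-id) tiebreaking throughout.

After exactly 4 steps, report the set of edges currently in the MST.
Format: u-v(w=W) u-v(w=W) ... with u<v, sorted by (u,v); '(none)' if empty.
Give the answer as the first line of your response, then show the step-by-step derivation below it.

0-6(w=3) 2-5(w=7) 2-6(w=2) 6-7(w=11)

step 1: add edge 2-6 (w=2); MST = {2-6(w=2)}
step 2: add edge 0-6 (w=3); MST = {0-6(w=3) 2-6(w=2)}
step 3: add edge 2-5 (w=7); MST = {0-6(w=3) 2-5(w=7) 2-6(w=2)}
step 4: add edge 6-7 (w=11); MST = {0-6(w=3) 2-5(w=7) 2-6(w=2) 6-7(w=11)}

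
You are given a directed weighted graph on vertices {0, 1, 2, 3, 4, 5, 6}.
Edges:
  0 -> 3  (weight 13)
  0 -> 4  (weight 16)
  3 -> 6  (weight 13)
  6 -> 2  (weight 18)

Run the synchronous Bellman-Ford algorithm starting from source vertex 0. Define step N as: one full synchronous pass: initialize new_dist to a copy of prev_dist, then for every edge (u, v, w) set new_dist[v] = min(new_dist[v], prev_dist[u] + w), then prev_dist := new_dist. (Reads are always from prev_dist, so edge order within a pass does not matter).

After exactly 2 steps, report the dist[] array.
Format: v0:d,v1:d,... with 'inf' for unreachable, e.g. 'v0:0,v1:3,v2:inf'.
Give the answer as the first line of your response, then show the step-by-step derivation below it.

v0:0,v1:inf,v2:inf,v3:13,v4:16,v5:inf,v6:26

step 1: dist = v0:0,v1:inf,v2:inf,v3:13,v4:16,v5:inf,v6:inf
step 2: dist = v0:0,v1:inf,v2:inf,v3:13,v4:16,v5:inf,v6:26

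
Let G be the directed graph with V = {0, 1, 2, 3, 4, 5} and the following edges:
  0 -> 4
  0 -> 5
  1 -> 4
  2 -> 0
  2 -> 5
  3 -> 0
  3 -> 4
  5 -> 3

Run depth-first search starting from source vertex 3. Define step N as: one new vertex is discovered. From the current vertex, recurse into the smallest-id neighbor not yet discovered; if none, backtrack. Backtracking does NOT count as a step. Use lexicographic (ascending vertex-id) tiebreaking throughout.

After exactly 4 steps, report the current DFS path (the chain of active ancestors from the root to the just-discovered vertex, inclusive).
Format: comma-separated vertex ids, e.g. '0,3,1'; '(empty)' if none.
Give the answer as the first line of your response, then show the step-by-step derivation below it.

3,0,5

step 1: discover 3; path=3; order=3
step 2: discover 0; path=3>0; order=3,0
step 3: discover 4; path=3>0>4; order=3,0,4
step 4: discover 5; path=3>0>5; order=3,0,4,5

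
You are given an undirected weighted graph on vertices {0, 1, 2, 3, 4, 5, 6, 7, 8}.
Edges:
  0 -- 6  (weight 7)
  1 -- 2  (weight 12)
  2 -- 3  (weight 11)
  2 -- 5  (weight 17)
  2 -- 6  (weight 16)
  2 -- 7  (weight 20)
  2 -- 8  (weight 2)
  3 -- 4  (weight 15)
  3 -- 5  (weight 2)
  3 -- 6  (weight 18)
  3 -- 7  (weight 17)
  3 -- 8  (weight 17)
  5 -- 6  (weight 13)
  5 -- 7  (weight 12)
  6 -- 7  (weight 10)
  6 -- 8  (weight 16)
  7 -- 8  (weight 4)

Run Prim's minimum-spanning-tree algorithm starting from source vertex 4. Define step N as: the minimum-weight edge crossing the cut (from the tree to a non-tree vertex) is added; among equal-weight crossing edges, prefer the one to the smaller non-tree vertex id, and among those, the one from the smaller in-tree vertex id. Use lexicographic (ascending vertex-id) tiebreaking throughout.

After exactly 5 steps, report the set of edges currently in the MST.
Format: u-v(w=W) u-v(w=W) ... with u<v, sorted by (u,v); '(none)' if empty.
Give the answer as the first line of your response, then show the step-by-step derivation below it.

2-3(w=11) 2-8(w=2) 3-4(w=15) 3-5(w=2) 7-8(w=4)

step 1: add edge 3-4 (w=15); MST = {3-4(w=15)}
step 2: add edge 3-5 (w=2); MST = {3-4(w=15) 3-5(w=2)}
step 3: add edge 2-3 (w=11); MST = {2-3(w=11) 3-4(w=15) 3-5(w=2)}
step 4: add edge 2-8 (w=2); MST = {2-3(w=11) 2-8(w=2) 3-4(w=15) 3-5(w=2)}
step 5: add edge 7-8 (w=4); MST = {2-3(w=11) 2-8(w=2) 3-4(w=15) 3-5(w=2) 7-8(w=4)}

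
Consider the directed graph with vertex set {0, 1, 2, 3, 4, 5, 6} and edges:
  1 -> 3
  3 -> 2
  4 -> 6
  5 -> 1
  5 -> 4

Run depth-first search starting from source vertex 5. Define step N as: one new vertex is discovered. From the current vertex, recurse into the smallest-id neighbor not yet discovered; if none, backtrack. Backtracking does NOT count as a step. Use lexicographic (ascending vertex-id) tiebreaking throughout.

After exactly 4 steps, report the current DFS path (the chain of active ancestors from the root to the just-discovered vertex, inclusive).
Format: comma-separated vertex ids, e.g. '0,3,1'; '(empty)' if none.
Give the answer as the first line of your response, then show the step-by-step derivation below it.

5,1,3,2

step 1: discover 5; path=5; order=5
step 2: discover 1; path=5>1; order=5,1
step 3: discover 3; path=5>1>3; order=5,1,3
step 4: discover 2; path=5>1>3>2; order=5,1,3,2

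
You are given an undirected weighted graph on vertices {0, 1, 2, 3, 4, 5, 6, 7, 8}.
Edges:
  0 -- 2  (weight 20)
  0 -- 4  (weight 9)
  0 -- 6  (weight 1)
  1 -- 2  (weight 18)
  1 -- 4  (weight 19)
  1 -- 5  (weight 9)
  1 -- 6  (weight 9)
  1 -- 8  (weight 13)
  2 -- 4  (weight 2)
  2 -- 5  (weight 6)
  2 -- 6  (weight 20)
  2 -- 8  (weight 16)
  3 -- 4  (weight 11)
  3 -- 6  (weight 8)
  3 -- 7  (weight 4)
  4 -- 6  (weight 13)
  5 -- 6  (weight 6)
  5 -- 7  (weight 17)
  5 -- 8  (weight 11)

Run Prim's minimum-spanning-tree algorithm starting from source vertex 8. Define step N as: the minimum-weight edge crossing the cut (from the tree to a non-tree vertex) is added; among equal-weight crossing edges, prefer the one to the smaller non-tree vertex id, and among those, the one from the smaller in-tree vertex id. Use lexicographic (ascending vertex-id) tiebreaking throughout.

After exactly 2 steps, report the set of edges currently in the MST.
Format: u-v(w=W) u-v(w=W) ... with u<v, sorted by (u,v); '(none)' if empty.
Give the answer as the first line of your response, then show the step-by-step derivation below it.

2-5(w=6) 5-8(w=11)

step 1: add edge 5-8 (w=11); MST = {5-8(w=11)}
step 2: add edge 2-5 (w=6); MST = {2-5(w=6) 5-8(w=11)}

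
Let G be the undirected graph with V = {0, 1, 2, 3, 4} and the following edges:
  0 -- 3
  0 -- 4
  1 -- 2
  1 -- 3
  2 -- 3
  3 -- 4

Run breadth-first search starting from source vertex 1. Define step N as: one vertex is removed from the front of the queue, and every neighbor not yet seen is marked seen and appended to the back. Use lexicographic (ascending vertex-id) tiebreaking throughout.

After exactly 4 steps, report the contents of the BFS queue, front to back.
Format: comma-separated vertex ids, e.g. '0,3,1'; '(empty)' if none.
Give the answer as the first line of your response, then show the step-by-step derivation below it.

4

step 1: dequeue 1; queue=[2,3]; order=1
step 2: dequeue 2; queue=[3]; order=1,2
step 3: dequeue 3; queue=[0,4]; order=1,2,3
step 4: dequeue 0; queue=[4]; order=1,2,3,0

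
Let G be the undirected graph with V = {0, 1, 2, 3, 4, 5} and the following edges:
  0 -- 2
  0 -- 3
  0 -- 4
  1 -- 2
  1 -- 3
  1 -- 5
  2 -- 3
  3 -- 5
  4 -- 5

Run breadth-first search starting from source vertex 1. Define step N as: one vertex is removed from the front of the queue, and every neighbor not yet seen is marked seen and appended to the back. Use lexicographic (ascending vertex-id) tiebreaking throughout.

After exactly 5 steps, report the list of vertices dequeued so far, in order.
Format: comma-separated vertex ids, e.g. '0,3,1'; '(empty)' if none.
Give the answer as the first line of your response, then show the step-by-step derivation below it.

1,2,3,5,0

step 1: dequeue 1; queue=[2,3,5]; order=1
step 2: dequeue 2; queue=[3,5,0]; order=1,2
step 3: dequeue 3; queue=[5,0]; order=1,2,3
step 4: dequeue 5; queue=[0,4]; order=1,2,3,5
step 5: dequeue 0; queue=[4]; order=1,2,3,5,0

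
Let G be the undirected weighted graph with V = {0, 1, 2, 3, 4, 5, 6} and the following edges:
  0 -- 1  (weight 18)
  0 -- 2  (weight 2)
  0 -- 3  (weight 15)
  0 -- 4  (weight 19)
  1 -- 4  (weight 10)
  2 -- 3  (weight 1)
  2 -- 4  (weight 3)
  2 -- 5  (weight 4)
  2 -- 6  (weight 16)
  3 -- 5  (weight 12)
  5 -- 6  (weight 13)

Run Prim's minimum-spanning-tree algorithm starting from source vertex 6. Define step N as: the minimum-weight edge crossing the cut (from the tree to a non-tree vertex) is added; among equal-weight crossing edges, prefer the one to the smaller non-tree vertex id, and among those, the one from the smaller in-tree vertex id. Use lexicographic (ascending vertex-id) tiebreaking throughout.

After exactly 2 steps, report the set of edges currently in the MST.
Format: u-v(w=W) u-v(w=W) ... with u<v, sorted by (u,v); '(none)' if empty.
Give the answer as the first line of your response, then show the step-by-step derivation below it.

2-5(w=4) 5-6(w=13)

step 1: add edge 5-6 (w=13); MST = {5-6(w=13)}
step 2: add edge 2-5 (w=4); MST = {2-5(w=4) 5-6(w=13)}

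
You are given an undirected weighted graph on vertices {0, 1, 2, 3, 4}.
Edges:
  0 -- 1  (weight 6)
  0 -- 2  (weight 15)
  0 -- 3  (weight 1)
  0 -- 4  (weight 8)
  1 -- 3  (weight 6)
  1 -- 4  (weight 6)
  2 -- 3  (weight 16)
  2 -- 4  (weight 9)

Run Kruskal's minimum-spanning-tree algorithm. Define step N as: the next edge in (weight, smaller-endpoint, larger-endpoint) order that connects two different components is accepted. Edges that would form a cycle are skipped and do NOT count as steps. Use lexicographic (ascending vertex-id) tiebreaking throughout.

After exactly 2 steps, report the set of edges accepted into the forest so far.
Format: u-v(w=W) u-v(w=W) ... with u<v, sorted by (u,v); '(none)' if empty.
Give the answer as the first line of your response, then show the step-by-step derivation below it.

0-1(w=6) 0-3(w=1)

step 1: add edge 0-3 (w=1); MST = {0-3(w=1)}
step 2: add edge 0-1 (w=6); MST = {0-1(w=6) 0-3(w=1)}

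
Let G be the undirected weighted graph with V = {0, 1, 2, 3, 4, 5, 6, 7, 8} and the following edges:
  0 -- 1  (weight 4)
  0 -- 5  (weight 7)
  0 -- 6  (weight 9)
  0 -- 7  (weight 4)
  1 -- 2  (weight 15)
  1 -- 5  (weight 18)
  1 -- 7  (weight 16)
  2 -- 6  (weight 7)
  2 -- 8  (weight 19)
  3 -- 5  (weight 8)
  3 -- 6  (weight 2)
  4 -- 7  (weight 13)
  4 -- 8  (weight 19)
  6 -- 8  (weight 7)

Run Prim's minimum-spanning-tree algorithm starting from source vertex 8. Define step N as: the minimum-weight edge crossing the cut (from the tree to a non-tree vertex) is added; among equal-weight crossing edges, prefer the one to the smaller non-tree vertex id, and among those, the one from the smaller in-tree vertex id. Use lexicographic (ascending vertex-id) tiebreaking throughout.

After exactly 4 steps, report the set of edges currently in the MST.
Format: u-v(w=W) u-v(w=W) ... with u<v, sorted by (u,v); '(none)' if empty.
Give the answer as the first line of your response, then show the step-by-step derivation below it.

2-6(w=7) 3-5(w=8) 3-6(w=2) 6-8(w=7)

step 1: add edge 6-8 (w=7); MST = {6-8(w=7)}
step 2: add edge 3-6 (w=2); MST = {3-6(w=2) 6-8(w=7)}
step 3: add edge 2-6 (w=7); MST = {2-6(w=7) 3-6(w=2) 6-8(w=7)}
step 4: add edge 3-5 (w=8); MST = {2-6(w=7) 3-5(w=8) 3-6(w=2) 6-8(w=7)}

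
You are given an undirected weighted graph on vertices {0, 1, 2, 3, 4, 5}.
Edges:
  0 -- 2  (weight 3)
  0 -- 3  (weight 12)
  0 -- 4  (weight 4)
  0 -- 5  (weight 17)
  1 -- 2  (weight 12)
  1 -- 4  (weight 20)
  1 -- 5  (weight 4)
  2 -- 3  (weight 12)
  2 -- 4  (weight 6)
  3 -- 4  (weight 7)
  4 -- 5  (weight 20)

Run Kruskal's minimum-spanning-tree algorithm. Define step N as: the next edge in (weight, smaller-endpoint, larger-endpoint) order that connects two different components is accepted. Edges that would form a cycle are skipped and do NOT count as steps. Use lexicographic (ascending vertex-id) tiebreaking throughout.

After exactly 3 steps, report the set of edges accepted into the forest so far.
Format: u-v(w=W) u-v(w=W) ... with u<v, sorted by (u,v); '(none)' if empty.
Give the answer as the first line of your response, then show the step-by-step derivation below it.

0-2(w=3) 0-4(w=4) 1-5(w=4)

step 1: add edge 0-2 (w=3); MST = {0-2(w=3)}
step 2: add edge 0-4 (w=4); MST = {0-2(w=3) 0-4(w=4)}
step 3: add edge 1-5 (w=4); MST = {0-2(w=3) 0-4(w=4) 1-5(w=4)}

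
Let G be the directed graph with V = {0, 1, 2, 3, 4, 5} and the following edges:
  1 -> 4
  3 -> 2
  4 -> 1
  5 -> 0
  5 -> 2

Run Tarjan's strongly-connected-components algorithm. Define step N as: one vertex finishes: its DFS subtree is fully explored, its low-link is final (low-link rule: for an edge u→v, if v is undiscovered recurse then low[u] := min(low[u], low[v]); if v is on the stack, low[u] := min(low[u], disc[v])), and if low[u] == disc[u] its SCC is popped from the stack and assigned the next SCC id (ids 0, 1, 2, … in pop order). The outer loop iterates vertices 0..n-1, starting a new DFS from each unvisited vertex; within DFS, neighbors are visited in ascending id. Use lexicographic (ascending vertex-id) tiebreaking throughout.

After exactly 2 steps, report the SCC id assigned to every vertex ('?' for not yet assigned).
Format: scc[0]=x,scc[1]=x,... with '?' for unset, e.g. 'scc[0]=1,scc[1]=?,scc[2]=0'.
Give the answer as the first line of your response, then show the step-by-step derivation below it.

scc[0]=0,scc[1]=?,scc[2]=?,scc[3]=?,scc[4]=?,scc[5]=?

step 1: low=(low[0]=0,low[1]=?,low[2]=?,low[3]=?,low[4]=?,low[5]=?); scc=(scc[0]=0,scc[1]=?,scc[2]=?,scc[3]=?,scc[4]=?,scc[5]=?)
step 2: low=(low[0]=0,low[1]=1,low[2]=?,low[3]=?,low[4]=1,low[5]=?); scc=(scc[0]=0,scc[1]=?,scc[2]=?,scc[3]=?,scc[4]=?,scc[5]=?)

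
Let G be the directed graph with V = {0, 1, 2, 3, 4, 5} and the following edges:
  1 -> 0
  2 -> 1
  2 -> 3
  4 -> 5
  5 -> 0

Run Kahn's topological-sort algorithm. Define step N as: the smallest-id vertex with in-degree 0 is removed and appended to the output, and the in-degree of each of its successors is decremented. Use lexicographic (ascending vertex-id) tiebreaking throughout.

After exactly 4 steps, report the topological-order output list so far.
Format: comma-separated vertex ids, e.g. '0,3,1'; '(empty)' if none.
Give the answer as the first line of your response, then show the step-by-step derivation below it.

2,1,3,4

step 1: output 2; order=[2]; indeg=(2,0,0,0,0,1)
step 2: output 1; order=[2,1]; indeg=(1,0,0,0,0,1)
step 3: output 3; order=[2,1,3]; indeg=(1,0,0,0,0,1)
step 4: output 4; order=[2,1,3,4]; indeg=(1,0,0,0,0,0)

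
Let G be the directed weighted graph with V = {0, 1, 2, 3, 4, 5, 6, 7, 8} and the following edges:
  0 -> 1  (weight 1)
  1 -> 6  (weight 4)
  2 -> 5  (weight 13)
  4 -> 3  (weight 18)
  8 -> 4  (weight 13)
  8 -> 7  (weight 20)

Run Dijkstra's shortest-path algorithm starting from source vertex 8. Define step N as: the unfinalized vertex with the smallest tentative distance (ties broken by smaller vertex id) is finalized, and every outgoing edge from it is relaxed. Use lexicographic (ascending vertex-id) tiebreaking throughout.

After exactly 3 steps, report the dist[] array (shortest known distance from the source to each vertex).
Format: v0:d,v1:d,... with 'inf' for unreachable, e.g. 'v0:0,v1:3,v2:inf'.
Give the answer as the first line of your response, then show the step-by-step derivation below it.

v0:inf,v1:inf,v2:inf,v3:31,v4:13,v5:inf,v6:inf,v7:20,v8:0

step 1: dist = v0:inf,v1:inf,v2:inf,v3:inf,v4:13,v5:inf,v6:inf,v7:20,v8:0
step 2: dist = v0:inf,v1:inf,v2:inf,v3:31,v4:13,v5:inf,v6:inf,v7:20,v8:0
step 3: dist = v0:inf,v1:inf,v2:inf,v3:31,v4:13,v5:inf,v6:inf,v7:20,v8:0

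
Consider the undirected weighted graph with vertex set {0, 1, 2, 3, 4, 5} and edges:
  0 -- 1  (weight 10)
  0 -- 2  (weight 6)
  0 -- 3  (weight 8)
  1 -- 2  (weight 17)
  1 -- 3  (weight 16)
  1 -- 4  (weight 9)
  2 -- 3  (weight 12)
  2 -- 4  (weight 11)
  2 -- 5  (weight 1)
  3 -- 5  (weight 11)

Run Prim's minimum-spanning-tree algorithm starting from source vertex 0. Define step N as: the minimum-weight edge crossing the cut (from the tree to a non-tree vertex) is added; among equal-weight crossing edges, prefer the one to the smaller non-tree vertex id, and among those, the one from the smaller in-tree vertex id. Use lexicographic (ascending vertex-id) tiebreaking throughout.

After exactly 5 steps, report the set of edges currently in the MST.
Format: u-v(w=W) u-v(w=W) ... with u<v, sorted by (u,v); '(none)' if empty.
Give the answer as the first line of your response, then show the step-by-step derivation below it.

0-1(w=10) 0-2(w=6) 0-3(w=8) 1-4(w=9) 2-5(w=1)

step 1: add edge 0-2 (w=6); MST = {0-2(w=6)}
step 2: add edge 2-5 (w=1); MST = {0-2(w=6) 2-5(w=1)}
step 3: add edge 0-3 (w=8); MST = {0-2(w=6) 0-3(w=8) 2-5(w=1)}
step 4: add edge 0-1 (w=10); MST = {0-1(w=10) 0-2(w=6) 0-3(w=8) 2-5(w=1)}
step 5: add edge 1-4 (w=9); MST = {0-1(w=10) 0-2(w=6) 0-3(w=8) 1-4(w=9) 2-5(w=1)}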